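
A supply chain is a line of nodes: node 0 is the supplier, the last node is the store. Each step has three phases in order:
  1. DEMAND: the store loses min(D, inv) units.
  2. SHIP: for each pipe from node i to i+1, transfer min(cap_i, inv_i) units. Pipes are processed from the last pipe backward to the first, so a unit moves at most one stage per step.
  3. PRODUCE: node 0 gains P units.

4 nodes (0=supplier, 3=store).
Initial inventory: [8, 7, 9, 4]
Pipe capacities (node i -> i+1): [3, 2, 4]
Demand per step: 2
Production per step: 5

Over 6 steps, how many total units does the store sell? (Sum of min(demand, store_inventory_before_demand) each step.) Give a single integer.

Answer: 12

Derivation:
Step 1: sold=2 (running total=2) -> [10 8 7 6]
Step 2: sold=2 (running total=4) -> [12 9 5 8]
Step 3: sold=2 (running total=6) -> [14 10 3 10]
Step 4: sold=2 (running total=8) -> [16 11 2 11]
Step 5: sold=2 (running total=10) -> [18 12 2 11]
Step 6: sold=2 (running total=12) -> [20 13 2 11]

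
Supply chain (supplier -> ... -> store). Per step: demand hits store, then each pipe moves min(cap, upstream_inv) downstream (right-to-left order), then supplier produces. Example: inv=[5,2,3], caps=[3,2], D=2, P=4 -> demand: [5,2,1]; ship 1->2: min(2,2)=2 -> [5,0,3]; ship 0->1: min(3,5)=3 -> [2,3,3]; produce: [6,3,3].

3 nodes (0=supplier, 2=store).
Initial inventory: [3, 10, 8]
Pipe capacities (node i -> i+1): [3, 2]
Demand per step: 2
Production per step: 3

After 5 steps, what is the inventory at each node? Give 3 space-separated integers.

Step 1: demand=2,sold=2 ship[1->2]=2 ship[0->1]=3 prod=3 -> inv=[3 11 8]
Step 2: demand=2,sold=2 ship[1->2]=2 ship[0->1]=3 prod=3 -> inv=[3 12 8]
Step 3: demand=2,sold=2 ship[1->2]=2 ship[0->1]=3 prod=3 -> inv=[3 13 8]
Step 4: demand=2,sold=2 ship[1->2]=2 ship[0->1]=3 prod=3 -> inv=[3 14 8]
Step 5: demand=2,sold=2 ship[1->2]=2 ship[0->1]=3 prod=3 -> inv=[3 15 8]

3 15 8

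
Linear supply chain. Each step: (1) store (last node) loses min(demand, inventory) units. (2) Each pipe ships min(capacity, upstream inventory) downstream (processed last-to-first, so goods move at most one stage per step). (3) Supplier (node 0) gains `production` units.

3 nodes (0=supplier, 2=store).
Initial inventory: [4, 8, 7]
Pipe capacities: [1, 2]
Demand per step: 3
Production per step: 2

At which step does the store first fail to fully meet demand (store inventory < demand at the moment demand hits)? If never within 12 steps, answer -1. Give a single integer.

Step 1: demand=3,sold=3 ship[1->2]=2 ship[0->1]=1 prod=2 -> [5 7 6]
Step 2: demand=3,sold=3 ship[1->2]=2 ship[0->1]=1 prod=2 -> [6 6 5]
Step 3: demand=3,sold=3 ship[1->2]=2 ship[0->1]=1 prod=2 -> [7 5 4]
Step 4: demand=3,sold=3 ship[1->2]=2 ship[0->1]=1 prod=2 -> [8 4 3]
Step 5: demand=3,sold=3 ship[1->2]=2 ship[0->1]=1 prod=2 -> [9 3 2]
Step 6: demand=3,sold=2 ship[1->2]=2 ship[0->1]=1 prod=2 -> [10 2 2]
Step 7: demand=3,sold=2 ship[1->2]=2 ship[0->1]=1 prod=2 -> [11 1 2]
Step 8: demand=3,sold=2 ship[1->2]=1 ship[0->1]=1 prod=2 -> [12 1 1]
Step 9: demand=3,sold=1 ship[1->2]=1 ship[0->1]=1 prod=2 -> [13 1 1]
Step 10: demand=3,sold=1 ship[1->2]=1 ship[0->1]=1 prod=2 -> [14 1 1]
Step 11: demand=3,sold=1 ship[1->2]=1 ship[0->1]=1 prod=2 -> [15 1 1]
Step 12: demand=3,sold=1 ship[1->2]=1 ship[0->1]=1 prod=2 -> [16 1 1]
First stockout at step 6

6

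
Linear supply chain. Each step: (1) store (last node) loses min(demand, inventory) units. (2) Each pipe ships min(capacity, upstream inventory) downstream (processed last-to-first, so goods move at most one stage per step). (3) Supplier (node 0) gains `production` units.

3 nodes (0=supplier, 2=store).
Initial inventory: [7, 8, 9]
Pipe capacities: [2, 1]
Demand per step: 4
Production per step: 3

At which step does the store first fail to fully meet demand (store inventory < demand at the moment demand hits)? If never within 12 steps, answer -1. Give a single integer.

Step 1: demand=4,sold=4 ship[1->2]=1 ship[0->1]=2 prod=3 -> [8 9 6]
Step 2: demand=4,sold=4 ship[1->2]=1 ship[0->1]=2 prod=3 -> [9 10 3]
Step 3: demand=4,sold=3 ship[1->2]=1 ship[0->1]=2 prod=3 -> [10 11 1]
Step 4: demand=4,sold=1 ship[1->2]=1 ship[0->1]=2 prod=3 -> [11 12 1]
Step 5: demand=4,sold=1 ship[1->2]=1 ship[0->1]=2 prod=3 -> [12 13 1]
Step 6: demand=4,sold=1 ship[1->2]=1 ship[0->1]=2 prod=3 -> [13 14 1]
Step 7: demand=4,sold=1 ship[1->2]=1 ship[0->1]=2 prod=3 -> [14 15 1]
Step 8: demand=4,sold=1 ship[1->2]=1 ship[0->1]=2 prod=3 -> [15 16 1]
Step 9: demand=4,sold=1 ship[1->2]=1 ship[0->1]=2 prod=3 -> [16 17 1]
Step 10: demand=4,sold=1 ship[1->2]=1 ship[0->1]=2 prod=3 -> [17 18 1]
Step 11: demand=4,sold=1 ship[1->2]=1 ship[0->1]=2 prod=3 -> [18 19 1]
Step 12: demand=4,sold=1 ship[1->2]=1 ship[0->1]=2 prod=3 -> [19 20 1]
First stockout at step 3

3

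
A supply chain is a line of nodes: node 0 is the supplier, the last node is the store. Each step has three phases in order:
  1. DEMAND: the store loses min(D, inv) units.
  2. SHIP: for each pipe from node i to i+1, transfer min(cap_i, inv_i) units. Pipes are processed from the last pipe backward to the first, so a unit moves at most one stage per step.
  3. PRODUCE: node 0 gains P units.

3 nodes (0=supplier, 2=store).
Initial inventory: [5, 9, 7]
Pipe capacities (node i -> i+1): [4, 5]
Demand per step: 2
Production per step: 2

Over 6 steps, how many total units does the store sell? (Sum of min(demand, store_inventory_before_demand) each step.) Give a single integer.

Step 1: sold=2 (running total=2) -> [3 8 10]
Step 2: sold=2 (running total=4) -> [2 6 13]
Step 3: sold=2 (running total=6) -> [2 3 16]
Step 4: sold=2 (running total=8) -> [2 2 17]
Step 5: sold=2 (running total=10) -> [2 2 17]
Step 6: sold=2 (running total=12) -> [2 2 17]

Answer: 12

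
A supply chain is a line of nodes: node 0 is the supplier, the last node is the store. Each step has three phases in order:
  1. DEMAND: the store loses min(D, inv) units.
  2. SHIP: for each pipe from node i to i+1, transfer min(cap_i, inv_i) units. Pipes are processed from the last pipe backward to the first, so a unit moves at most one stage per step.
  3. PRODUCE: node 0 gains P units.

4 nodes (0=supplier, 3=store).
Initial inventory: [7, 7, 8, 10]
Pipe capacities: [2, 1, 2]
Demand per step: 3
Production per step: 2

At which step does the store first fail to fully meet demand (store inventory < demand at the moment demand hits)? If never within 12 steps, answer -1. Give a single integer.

Step 1: demand=3,sold=3 ship[2->3]=2 ship[1->2]=1 ship[0->1]=2 prod=2 -> [7 8 7 9]
Step 2: demand=3,sold=3 ship[2->3]=2 ship[1->2]=1 ship[0->1]=2 prod=2 -> [7 9 6 8]
Step 3: demand=3,sold=3 ship[2->3]=2 ship[1->2]=1 ship[0->1]=2 prod=2 -> [7 10 5 7]
Step 4: demand=3,sold=3 ship[2->3]=2 ship[1->2]=1 ship[0->1]=2 prod=2 -> [7 11 4 6]
Step 5: demand=3,sold=3 ship[2->3]=2 ship[1->2]=1 ship[0->1]=2 prod=2 -> [7 12 3 5]
Step 6: demand=3,sold=3 ship[2->3]=2 ship[1->2]=1 ship[0->1]=2 prod=2 -> [7 13 2 4]
Step 7: demand=3,sold=3 ship[2->3]=2 ship[1->2]=1 ship[0->1]=2 prod=2 -> [7 14 1 3]
Step 8: demand=3,sold=3 ship[2->3]=1 ship[1->2]=1 ship[0->1]=2 prod=2 -> [7 15 1 1]
Step 9: demand=3,sold=1 ship[2->3]=1 ship[1->2]=1 ship[0->1]=2 prod=2 -> [7 16 1 1]
Step 10: demand=3,sold=1 ship[2->3]=1 ship[1->2]=1 ship[0->1]=2 prod=2 -> [7 17 1 1]
Step 11: demand=3,sold=1 ship[2->3]=1 ship[1->2]=1 ship[0->1]=2 prod=2 -> [7 18 1 1]
Step 12: demand=3,sold=1 ship[2->3]=1 ship[1->2]=1 ship[0->1]=2 prod=2 -> [7 19 1 1]
First stockout at step 9

9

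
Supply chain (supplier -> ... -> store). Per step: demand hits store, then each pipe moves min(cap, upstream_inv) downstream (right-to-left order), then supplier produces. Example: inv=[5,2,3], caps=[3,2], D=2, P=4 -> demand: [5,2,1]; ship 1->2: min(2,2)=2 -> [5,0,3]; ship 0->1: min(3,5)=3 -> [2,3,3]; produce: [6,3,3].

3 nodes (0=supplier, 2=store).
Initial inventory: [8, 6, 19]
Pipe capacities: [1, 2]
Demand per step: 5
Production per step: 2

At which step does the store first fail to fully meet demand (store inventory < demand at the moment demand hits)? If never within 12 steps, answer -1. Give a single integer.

Step 1: demand=5,sold=5 ship[1->2]=2 ship[0->1]=1 prod=2 -> [9 5 16]
Step 2: demand=5,sold=5 ship[1->2]=2 ship[0->1]=1 prod=2 -> [10 4 13]
Step 3: demand=5,sold=5 ship[1->2]=2 ship[0->1]=1 prod=2 -> [11 3 10]
Step 4: demand=5,sold=5 ship[1->2]=2 ship[0->1]=1 prod=2 -> [12 2 7]
Step 5: demand=5,sold=5 ship[1->2]=2 ship[0->1]=1 prod=2 -> [13 1 4]
Step 6: demand=5,sold=4 ship[1->2]=1 ship[0->1]=1 prod=2 -> [14 1 1]
Step 7: demand=5,sold=1 ship[1->2]=1 ship[0->1]=1 prod=2 -> [15 1 1]
Step 8: demand=5,sold=1 ship[1->2]=1 ship[0->1]=1 prod=2 -> [16 1 1]
Step 9: demand=5,sold=1 ship[1->2]=1 ship[0->1]=1 prod=2 -> [17 1 1]
Step 10: demand=5,sold=1 ship[1->2]=1 ship[0->1]=1 prod=2 -> [18 1 1]
Step 11: demand=5,sold=1 ship[1->2]=1 ship[0->1]=1 prod=2 -> [19 1 1]
Step 12: demand=5,sold=1 ship[1->2]=1 ship[0->1]=1 prod=2 -> [20 1 1]
First stockout at step 6

6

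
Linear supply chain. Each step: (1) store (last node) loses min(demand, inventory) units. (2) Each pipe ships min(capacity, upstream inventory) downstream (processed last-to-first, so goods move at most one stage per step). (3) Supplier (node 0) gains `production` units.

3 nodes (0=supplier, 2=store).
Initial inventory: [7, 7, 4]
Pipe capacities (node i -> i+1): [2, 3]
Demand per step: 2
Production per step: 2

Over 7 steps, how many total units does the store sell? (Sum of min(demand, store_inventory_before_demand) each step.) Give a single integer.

Answer: 14

Derivation:
Step 1: sold=2 (running total=2) -> [7 6 5]
Step 2: sold=2 (running total=4) -> [7 5 6]
Step 3: sold=2 (running total=6) -> [7 4 7]
Step 4: sold=2 (running total=8) -> [7 3 8]
Step 5: sold=2 (running total=10) -> [7 2 9]
Step 6: sold=2 (running total=12) -> [7 2 9]
Step 7: sold=2 (running total=14) -> [7 2 9]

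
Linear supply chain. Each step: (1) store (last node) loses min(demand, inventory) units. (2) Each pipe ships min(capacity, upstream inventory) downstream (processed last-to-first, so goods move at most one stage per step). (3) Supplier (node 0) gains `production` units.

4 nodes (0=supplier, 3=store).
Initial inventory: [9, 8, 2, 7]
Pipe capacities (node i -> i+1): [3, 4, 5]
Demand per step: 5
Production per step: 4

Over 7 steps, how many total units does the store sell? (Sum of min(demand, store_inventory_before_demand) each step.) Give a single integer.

Answer: 29

Derivation:
Step 1: sold=5 (running total=5) -> [10 7 4 4]
Step 2: sold=4 (running total=9) -> [11 6 4 4]
Step 3: sold=4 (running total=13) -> [12 5 4 4]
Step 4: sold=4 (running total=17) -> [13 4 4 4]
Step 5: sold=4 (running total=21) -> [14 3 4 4]
Step 6: sold=4 (running total=25) -> [15 3 3 4]
Step 7: sold=4 (running total=29) -> [16 3 3 3]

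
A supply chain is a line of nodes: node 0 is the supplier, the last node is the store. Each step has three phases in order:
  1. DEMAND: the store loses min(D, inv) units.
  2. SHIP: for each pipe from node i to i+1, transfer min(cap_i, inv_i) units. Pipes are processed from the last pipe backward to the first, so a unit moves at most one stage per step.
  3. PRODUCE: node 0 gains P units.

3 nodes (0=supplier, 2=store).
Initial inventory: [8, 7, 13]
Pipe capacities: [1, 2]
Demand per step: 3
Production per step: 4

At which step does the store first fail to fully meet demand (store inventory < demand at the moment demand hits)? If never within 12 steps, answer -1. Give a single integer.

Step 1: demand=3,sold=3 ship[1->2]=2 ship[0->1]=1 prod=4 -> [11 6 12]
Step 2: demand=3,sold=3 ship[1->2]=2 ship[0->1]=1 prod=4 -> [14 5 11]
Step 3: demand=3,sold=3 ship[1->2]=2 ship[0->1]=1 prod=4 -> [17 4 10]
Step 4: demand=3,sold=3 ship[1->2]=2 ship[0->1]=1 prod=4 -> [20 3 9]
Step 5: demand=3,sold=3 ship[1->2]=2 ship[0->1]=1 prod=4 -> [23 2 8]
Step 6: demand=3,sold=3 ship[1->2]=2 ship[0->1]=1 prod=4 -> [26 1 7]
Step 7: demand=3,sold=3 ship[1->2]=1 ship[0->1]=1 prod=4 -> [29 1 5]
Step 8: demand=3,sold=3 ship[1->2]=1 ship[0->1]=1 prod=4 -> [32 1 3]
Step 9: demand=3,sold=3 ship[1->2]=1 ship[0->1]=1 prod=4 -> [35 1 1]
Step 10: demand=3,sold=1 ship[1->2]=1 ship[0->1]=1 prod=4 -> [38 1 1]
Step 11: demand=3,sold=1 ship[1->2]=1 ship[0->1]=1 prod=4 -> [41 1 1]
Step 12: demand=3,sold=1 ship[1->2]=1 ship[0->1]=1 prod=4 -> [44 1 1]
First stockout at step 10

10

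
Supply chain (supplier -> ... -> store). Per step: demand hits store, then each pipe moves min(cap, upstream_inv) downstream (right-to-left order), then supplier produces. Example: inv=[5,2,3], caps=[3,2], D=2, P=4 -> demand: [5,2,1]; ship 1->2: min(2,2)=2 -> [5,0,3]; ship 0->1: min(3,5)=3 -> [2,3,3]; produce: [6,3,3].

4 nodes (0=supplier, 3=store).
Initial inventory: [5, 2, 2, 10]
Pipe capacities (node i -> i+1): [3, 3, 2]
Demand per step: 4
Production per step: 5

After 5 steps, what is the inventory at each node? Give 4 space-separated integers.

Step 1: demand=4,sold=4 ship[2->3]=2 ship[1->2]=2 ship[0->1]=3 prod=5 -> inv=[7 3 2 8]
Step 2: demand=4,sold=4 ship[2->3]=2 ship[1->2]=3 ship[0->1]=3 prod=5 -> inv=[9 3 3 6]
Step 3: demand=4,sold=4 ship[2->3]=2 ship[1->2]=3 ship[0->1]=3 prod=5 -> inv=[11 3 4 4]
Step 4: demand=4,sold=4 ship[2->3]=2 ship[1->2]=3 ship[0->1]=3 prod=5 -> inv=[13 3 5 2]
Step 5: demand=4,sold=2 ship[2->3]=2 ship[1->2]=3 ship[0->1]=3 prod=5 -> inv=[15 3 6 2]

15 3 6 2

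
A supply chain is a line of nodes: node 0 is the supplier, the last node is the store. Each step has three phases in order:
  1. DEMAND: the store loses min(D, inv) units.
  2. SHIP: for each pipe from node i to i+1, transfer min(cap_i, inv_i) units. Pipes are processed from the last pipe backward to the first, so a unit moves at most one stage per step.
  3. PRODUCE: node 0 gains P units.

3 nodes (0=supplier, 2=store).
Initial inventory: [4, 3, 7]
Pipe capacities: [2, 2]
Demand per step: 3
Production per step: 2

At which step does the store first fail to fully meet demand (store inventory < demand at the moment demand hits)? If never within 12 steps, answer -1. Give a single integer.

Step 1: demand=3,sold=3 ship[1->2]=2 ship[0->1]=2 prod=2 -> [4 3 6]
Step 2: demand=3,sold=3 ship[1->2]=2 ship[0->1]=2 prod=2 -> [4 3 5]
Step 3: demand=3,sold=3 ship[1->2]=2 ship[0->1]=2 prod=2 -> [4 3 4]
Step 4: demand=3,sold=3 ship[1->2]=2 ship[0->1]=2 prod=2 -> [4 3 3]
Step 5: demand=3,sold=3 ship[1->2]=2 ship[0->1]=2 prod=2 -> [4 3 2]
Step 6: demand=3,sold=2 ship[1->2]=2 ship[0->1]=2 prod=2 -> [4 3 2]
Step 7: demand=3,sold=2 ship[1->2]=2 ship[0->1]=2 prod=2 -> [4 3 2]
Step 8: demand=3,sold=2 ship[1->2]=2 ship[0->1]=2 prod=2 -> [4 3 2]
Step 9: demand=3,sold=2 ship[1->2]=2 ship[0->1]=2 prod=2 -> [4 3 2]
Step 10: demand=3,sold=2 ship[1->2]=2 ship[0->1]=2 prod=2 -> [4 3 2]
Step 11: demand=3,sold=2 ship[1->2]=2 ship[0->1]=2 prod=2 -> [4 3 2]
Step 12: demand=3,sold=2 ship[1->2]=2 ship[0->1]=2 prod=2 -> [4 3 2]
First stockout at step 6

6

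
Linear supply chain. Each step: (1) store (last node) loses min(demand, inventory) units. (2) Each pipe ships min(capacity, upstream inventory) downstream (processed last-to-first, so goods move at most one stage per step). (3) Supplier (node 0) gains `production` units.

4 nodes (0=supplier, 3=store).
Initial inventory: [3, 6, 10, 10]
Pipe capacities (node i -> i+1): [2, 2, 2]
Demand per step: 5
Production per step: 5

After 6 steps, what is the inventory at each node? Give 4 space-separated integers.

Step 1: demand=5,sold=5 ship[2->3]=2 ship[1->2]=2 ship[0->1]=2 prod=5 -> inv=[6 6 10 7]
Step 2: demand=5,sold=5 ship[2->3]=2 ship[1->2]=2 ship[0->1]=2 prod=5 -> inv=[9 6 10 4]
Step 3: demand=5,sold=4 ship[2->3]=2 ship[1->2]=2 ship[0->1]=2 prod=5 -> inv=[12 6 10 2]
Step 4: demand=5,sold=2 ship[2->3]=2 ship[1->2]=2 ship[0->1]=2 prod=5 -> inv=[15 6 10 2]
Step 5: demand=5,sold=2 ship[2->3]=2 ship[1->2]=2 ship[0->1]=2 prod=5 -> inv=[18 6 10 2]
Step 6: demand=5,sold=2 ship[2->3]=2 ship[1->2]=2 ship[0->1]=2 prod=5 -> inv=[21 6 10 2]

21 6 10 2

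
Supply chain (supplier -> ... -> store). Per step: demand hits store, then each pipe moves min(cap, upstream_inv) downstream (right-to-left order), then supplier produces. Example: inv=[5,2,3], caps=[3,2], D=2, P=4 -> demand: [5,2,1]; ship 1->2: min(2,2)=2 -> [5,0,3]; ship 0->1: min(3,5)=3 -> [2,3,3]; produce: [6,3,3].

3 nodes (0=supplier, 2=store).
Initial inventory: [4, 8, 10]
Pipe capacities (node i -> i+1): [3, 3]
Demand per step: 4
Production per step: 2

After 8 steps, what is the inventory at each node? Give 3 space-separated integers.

Step 1: demand=4,sold=4 ship[1->2]=3 ship[0->1]=3 prod=2 -> inv=[3 8 9]
Step 2: demand=4,sold=4 ship[1->2]=3 ship[0->1]=3 prod=2 -> inv=[2 8 8]
Step 3: demand=4,sold=4 ship[1->2]=3 ship[0->1]=2 prod=2 -> inv=[2 7 7]
Step 4: demand=4,sold=4 ship[1->2]=3 ship[0->1]=2 prod=2 -> inv=[2 6 6]
Step 5: demand=4,sold=4 ship[1->2]=3 ship[0->1]=2 prod=2 -> inv=[2 5 5]
Step 6: demand=4,sold=4 ship[1->2]=3 ship[0->1]=2 prod=2 -> inv=[2 4 4]
Step 7: demand=4,sold=4 ship[1->2]=3 ship[0->1]=2 prod=2 -> inv=[2 3 3]
Step 8: demand=4,sold=3 ship[1->2]=3 ship[0->1]=2 prod=2 -> inv=[2 2 3]

2 2 3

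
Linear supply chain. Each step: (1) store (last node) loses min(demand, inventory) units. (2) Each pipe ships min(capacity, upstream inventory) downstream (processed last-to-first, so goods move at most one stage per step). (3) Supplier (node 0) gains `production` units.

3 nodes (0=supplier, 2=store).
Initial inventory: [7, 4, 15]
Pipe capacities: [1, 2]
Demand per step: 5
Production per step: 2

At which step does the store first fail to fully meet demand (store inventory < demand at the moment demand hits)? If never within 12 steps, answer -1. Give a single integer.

Step 1: demand=5,sold=5 ship[1->2]=2 ship[0->1]=1 prod=2 -> [8 3 12]
Step 2: demand=5,sold=5 ship[1->2]=2 ship[0->1]=1 prod=2 -> [9 2 9]
Step 3: demand=5,sold=5 ship[1->2]=2 ship[0->1]=1 prod=2 -> [10 1 6]
Step 4: demand=5,sold=5 ship[1->2]=1 ship[0->1]=1 prod=2 -> [11 1 2]
Step 5: demand=5,sold=2 ship[1->2]=1 ship[0->1]=1 prod=2 -> [12 1 1]
Step 6: demand=5,sold=1 ship[1->2]=1 ship[0->1]=1 prod=2 -> [13 1 1]
Step 7: demand=5,sold=1 ship[1->2]=1 ship[0->1]=1 prod=2 -> [14 1 1]
Step 8: demand=5,sold=1 ship[1->2]=1 ship[0->1]=1 prod=2 -> [15 1 1]
Step 9: demand=5,sold=1 ship[1->2]=1 ship[0->1]=1 prod=2 -> [16 1 1]
Step 10: demand=5,sold=1 ship[1->2]=1 ship[0->1]=1 prod=2 -> [17 1 1]
Step 11: demand=5,sold=1 ship[1->2]=1 ship[0->1]=1 prod=2 -> [18 1 1]
Step 12: demand=5,sold=1 ship[1->2]=1 ship[0->1]=1 prod=2 -> [19 1 1]
First stockout at step 5

5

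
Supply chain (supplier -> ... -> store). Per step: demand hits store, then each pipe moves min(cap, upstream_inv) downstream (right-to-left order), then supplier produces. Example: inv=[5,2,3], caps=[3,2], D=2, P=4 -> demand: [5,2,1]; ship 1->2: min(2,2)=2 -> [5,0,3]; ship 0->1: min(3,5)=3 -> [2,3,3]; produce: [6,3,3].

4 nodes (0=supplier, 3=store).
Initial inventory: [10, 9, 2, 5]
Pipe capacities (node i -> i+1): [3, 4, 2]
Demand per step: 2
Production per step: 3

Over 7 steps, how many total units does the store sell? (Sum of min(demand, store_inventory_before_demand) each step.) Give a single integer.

Answer: 14

Derivation:
Step 1: sold=2 (running total=2) -> [10 8 4 5]
Step 2: sold=2 (running total=4) -> [10 7 6 5]
Step 3: sold=2 (running total=6) -> [10 6 8 5]
Step 4: sold=2 (running total=8) -> [10 5 10 5]
Step 5: sold=2 (running total=10) -> [10 4 12 5]
Step 6: sold=2 (running total=12) -> [10 3 14 5]
Step 7: sold=2 (running total=14) -> [10 3 15 5]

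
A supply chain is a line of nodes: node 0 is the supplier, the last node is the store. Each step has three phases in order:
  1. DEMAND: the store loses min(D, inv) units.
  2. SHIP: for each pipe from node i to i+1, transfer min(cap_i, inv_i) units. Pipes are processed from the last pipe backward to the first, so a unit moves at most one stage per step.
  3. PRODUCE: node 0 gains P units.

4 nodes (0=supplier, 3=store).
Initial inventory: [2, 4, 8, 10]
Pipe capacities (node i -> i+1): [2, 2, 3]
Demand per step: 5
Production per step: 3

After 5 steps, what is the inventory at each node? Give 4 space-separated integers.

Step 1: demand=5,sold=5 ship[2->3]=3 ship[1->2]=2 ship[0->1]=2 prod=3 -> inv=[3 4 7 8]
Step 2: demand=5,sold=5 ship[2->3]=3 ship[1->2]=2 ship[0->1]=2 prod=3 -> inv=[4 4 6 6]
Step 3: demand=5,sold=5 ship[2->3]=3 ship[1->2]=2 ship[0->1]=2 prod=3 -> inv=[5 4 5 4]
Step 4: demand=5,sold=4 ship[2->3]=3 ship[1->2]=2 ship[0->1]=2 prod=3 -> inv=[6 4 4 3]
Step 5: demand=5,sold=3 ship[2->3]=3 ship[1->2]=2 ship[0->1]=2 prod=3 -> inv=[7 4 3 3]

7 4 3 3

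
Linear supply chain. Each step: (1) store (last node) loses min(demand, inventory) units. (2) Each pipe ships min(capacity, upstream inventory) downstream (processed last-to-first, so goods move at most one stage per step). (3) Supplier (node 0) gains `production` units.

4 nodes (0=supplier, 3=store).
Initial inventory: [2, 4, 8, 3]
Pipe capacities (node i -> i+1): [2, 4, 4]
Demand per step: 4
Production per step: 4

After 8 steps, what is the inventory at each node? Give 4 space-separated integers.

Step 1: demand=4,sold=3 ship[2->3]=4 ship[1->2]=4 ship[0->1]=2 prod=4 -> inv=[4 2 8 4]
Step 2: demand=4,sold=4 ship[2->3]=4 ship[1->2]=2 ship[0->1]=2 prod=4 -> inv=[6 2 6 4]
Step 3: demand=4,sold=4 ship[2->3]=4 ship[1->2]=2 ship[0->1]=2 prod=4 -> inv=[8 2 4 4]
Step 4: demand=4,sold=4 ship[2->3]=4 ship[1->2]=2 ship[0->1]=2 prod=4 -> inv=[10 2 2 4]
Step 5: demand=4,sold=4 ship[2->3]=2 ship[1->2]=2 ship[0->1]=2 prod=4 -> inv=[12 2 2 2]
Step 6: demand=4,sold=2 ship[2->3]=2 ship[1->2]=2 ship[0->1]=2 prod=4 -> inv=[14 2 2 2]
Step 7: demand=4,sold=2 ship[2->3]=2 ship[1->2]=2 ship[0->1]=2 prod=4 -> inv=[16 2 2 2]
Step 8: demand=4,sold=2 ship[2->3]=2 ship[1->2]=2 ship[0->1]=2 prod=4 -> inv=[18 2 2 2]

18 2 2 2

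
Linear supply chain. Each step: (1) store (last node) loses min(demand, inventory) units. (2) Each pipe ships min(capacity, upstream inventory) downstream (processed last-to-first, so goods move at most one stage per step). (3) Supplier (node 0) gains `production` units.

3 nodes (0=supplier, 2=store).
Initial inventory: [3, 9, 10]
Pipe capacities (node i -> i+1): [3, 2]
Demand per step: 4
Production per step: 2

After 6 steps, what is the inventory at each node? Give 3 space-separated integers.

Step 1: demand=4,sold=4 ship[1->2]=2 ship[0->1]=3 prod=2 -> inv=[2 10 8]
Step 2: demand=4,sold=4 ship[1->2]=2 ship[0->1]=2 prod=2 -> inv=[2 10 6]
Step 3: demand=4,sold=4 ship[1->2]=2 ship[0->1]=2 prod=2 -> inv=[2 10 4]
Step 4: demand=4,sold=4 ship[1->2]=2 ship[0->1]=2 prod=2 -> inv=[2 10 2]
Step 5: demand=4,sold=2 ship[1->2]=2 ship[0->1]=2 prod=2 -> inv=[2 10 2]
Step 6: demand=4,sold=2 ship[1->2]=2 ship[0->1]=2 prod=2 -> inv=[2 10 2]

2 10 2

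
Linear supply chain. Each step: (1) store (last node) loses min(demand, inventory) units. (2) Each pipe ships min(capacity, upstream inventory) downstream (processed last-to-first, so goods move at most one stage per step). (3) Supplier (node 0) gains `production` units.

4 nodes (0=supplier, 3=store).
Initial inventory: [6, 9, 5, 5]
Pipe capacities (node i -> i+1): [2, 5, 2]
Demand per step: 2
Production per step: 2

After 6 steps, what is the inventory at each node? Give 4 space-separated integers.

Step 1: demand=2,sold=2 ship[2->3]=2 ship[1->2]=5 ship[0->1]=2 prod=2 -> inv=[6 6 8 5]
Step 2: demand=2,sold=2 ship[2->3]=2 ship[1->2]=5 ship[0->1]=2 prod=2 -> inv=[6 3 11 5]
Step 3: demand=2,sold=2 ship[2->3]=2 ship[1->2]=3 ship[0->1]=2 prod=2 -> inv=[6 2 12 5]
Step 4: demand=2,sold=2 ship[2->3]=2 ship[1->2]=2 ship[0->1]=2 prod=2 -> inv=[6 2 12 5]
Step 5: demand=2,sold=2 ship[2->3]=2 ship[1->2]=2 ship[0->1]=2 prod=2 -> inv=[6 2 12 5]
Step 6: demand=2,sold=2 ship[2->3]=2 ship[1->2]=2 ship[0->1]=2 prod=2 -> inv=[6 2 12 5]

6 2 12 5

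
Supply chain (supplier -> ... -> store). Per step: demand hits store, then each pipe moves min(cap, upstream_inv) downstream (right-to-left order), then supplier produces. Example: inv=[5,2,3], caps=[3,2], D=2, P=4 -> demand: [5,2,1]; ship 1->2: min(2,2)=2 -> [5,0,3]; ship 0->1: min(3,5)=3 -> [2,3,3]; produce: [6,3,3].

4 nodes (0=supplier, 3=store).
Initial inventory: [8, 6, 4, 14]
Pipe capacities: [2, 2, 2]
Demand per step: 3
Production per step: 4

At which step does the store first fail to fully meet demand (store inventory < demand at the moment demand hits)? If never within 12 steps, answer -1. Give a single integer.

Step 1: demand=3,sold=3 ship[2->3]=2 ship[1->2]=2 ship[0->1]=2 prod=4 -> [10 6 4 13]
Step 2: demand=3,sold=3 ship[2->3]=2 ship[1->2]=2 ship[0->1]=2 prod=4 -> [12 6 4 12]
Step 3: demand=3,sold=3 ship[2->3]=2 ship[1->2]=2 ship[0->1]=2 prod=4 -> [14 6 4 11]
Step 4: demand=3,sold=3 ship[2->3]=2 ship[1->2]=2 ship[0->1]=2 prod=4 -> [16 6 4 10]
Step 5: demand=3,sold=3 ship[2->3]=2 ship[1->2]=2 ship[0->1]=2 prod=4 -> [18 6 4 9]
Step 6: demand=3,sold=3 ship[2->3]=2 ship[1->2]=2 ship[0->1]=2 prod=4 -> [20 6 4 8]
Step 7: demand=3,sold=3 ship[2->3]=2 ship[1->2]=2 ship[0->1]=2 prod=4 -> [22 6 4 7]
Step 8: demand=3,sold=3 ship[2->3]=2 ship[1->2]=2 ship[0->1]=2 prod=4 -> [24 6 4 6]
Step 9: demand=3,sold=3 ship[2->3]=2 ship[1->2]=2 ship[0->1]=2 prod=4 -> [26 6 4 5]
Step 10: demand=3,sold=3 ship[2->3]=2 ship[1->2]=2 ship[0->1]=2 prod=4 -> [28 6 4 4]
Step 11: demand=3,sold=3 ship[2->3]=2 ship[1->2]=2 ship[0->1]=2 prod=4 -> [30 6 4 3]
Step 12: demand=3,sold=3 ship[2->3]=2 ship[1->2]=2 ship[0->1]=2 prod=4 -> [32 6 4 2]
No stockout in 12 steps

-1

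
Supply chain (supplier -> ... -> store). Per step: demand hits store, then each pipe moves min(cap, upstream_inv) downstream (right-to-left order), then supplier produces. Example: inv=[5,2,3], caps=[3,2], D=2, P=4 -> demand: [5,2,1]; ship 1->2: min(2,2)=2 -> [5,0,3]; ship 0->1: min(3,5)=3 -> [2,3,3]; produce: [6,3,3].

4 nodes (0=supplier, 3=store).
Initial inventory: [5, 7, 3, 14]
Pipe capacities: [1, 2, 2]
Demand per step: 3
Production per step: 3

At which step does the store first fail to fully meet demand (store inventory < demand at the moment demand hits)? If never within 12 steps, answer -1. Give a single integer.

Step 1: demand=3,sold=3 ship[2->3]=2 ship[1->2]=2 ship[0->1]=1 prod=3 -> [7 6 3 13]
Step 2: demand=3,sold=3 ship[2->3]=2 ship[1->2]=2 ship[0->1]=1 prod=3 -> [9 5 3 12]
Step 3: demand=3,sold=3 ship[2->3]=2 ship[1->2]=2 ship[0->1]=1 prod=3 -> [11 4 3 11]
Step 4: demand=3,sold=3 ship[2->3]=2 ship[1->2]=2 ship[0->1]=1 prod=3 -> [13 3 3 10]
Step 5: demand=3,sold=3 ship[2->3]=2 ship[1->2]=2 ship[0->1]=1 prod=3 -> [15 2 3 9]
Step 6: demand=3,sold=3 ship[2->3]=2 ship[1->2]=2 ship[0->1]=1 prod=3 -> [17 1 3 8]
Step 7: demand=3,sold=3 ship[2->3]=2 ship[1->2]=1 ship[0->1]=1 prod=3 -> [19 1 2 7]
Step 8: demand=3,sold=3 ship[2->3]=2 ship[1->2]=1 ship[0->1]=1 prod=3 -> [21 1 1 6]
Step 9: demand=3,sold=3 ship[2->3]=1 ship[1->2]=1 ship[0->1]=1 prod=3 -> [23 1 1 4]
Step 10: demand=3,sold=3 ship[2->3]=1 ship[1->2]=1 ship[0->1]=1 prod=3 -> [25 1 1 2]
Step 11: demand=3,sold=2 ship[2->3]=1 ship[1->2]=1 ship[0->1]=1 prod=3 -> [27 1 1 1]
Step 12: demand=3,sold=1 ship[2->3]=1 ship[1->2]=1 ship[0->1]=1 prod=3 -> [29 1 1 1]
First stockout at step 11

11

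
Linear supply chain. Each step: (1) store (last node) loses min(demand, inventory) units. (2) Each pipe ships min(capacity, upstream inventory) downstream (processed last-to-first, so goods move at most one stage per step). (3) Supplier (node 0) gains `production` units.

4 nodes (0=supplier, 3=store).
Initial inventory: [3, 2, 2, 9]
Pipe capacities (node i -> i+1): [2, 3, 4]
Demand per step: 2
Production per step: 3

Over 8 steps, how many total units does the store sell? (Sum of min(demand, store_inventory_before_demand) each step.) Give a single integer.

Answer: 16

Derivation:
Step 1: sold=2 (running total=2) -> [4 2 2 9]
Step 2: sold=2 (running total=4) -> [5 2 2 9]
Step 3: sold=2 (running total=6) -> [6 2 2 9]
Step 4: sold=2 (running total=8) -> [7 2 2 9]
Step 5: sold=2 (running total=10) -> [8 2 2 9]
Step 6: sold=2 (running total=12) -> [9 2 2 9]
Step 7: sold=2 (running total=14) -> [10 2 2 9]
Step 8: sold=2 (running total=16) -> [11 2 2 9]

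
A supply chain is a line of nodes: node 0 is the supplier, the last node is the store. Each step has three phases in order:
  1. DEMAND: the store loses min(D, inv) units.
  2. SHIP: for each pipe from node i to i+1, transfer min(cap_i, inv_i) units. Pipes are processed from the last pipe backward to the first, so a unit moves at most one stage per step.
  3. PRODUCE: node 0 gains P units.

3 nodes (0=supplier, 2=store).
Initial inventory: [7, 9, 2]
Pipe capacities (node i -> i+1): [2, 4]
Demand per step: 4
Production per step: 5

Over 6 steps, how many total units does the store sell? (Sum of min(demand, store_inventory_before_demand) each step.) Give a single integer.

Answer: 19

Derivation:
Step 1: sold=2 (running total=2) -> [10 7 4]
Step 2: sold=4 (running total=6) -> [13 5 4]
Step 3: sold=4 (running total=10) -> [16 3 4]
Step 4: sold=4 (running total=14) -> [19 2 3]
Step 5: sold=3 (running total=17) -> [22 2 2]
Step 6: sold=2 (running total=19) -> [25 2 2]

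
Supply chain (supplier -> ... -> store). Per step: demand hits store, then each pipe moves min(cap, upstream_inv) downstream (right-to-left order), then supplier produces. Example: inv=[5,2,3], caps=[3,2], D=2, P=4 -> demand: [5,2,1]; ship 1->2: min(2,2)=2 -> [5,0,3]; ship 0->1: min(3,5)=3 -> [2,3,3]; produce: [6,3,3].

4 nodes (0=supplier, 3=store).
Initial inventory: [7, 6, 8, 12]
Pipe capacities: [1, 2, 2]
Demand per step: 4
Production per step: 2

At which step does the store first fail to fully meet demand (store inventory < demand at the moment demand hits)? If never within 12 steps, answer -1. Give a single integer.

Step 1: demand=4,sold=4 ship[2->3]=2 ship[1->2]=2 ship[0->1]=1 prod=2 -> [8 5 8 10]
Step 2: demand=4,sold=4 ship[2->3]=2 ship[1->2]=2 ship[0->1]=1 prod=2 -> [9 4 8 8]
Step 3: demand=4,sold=4 ship[2->3]=2 ship[1->2]=2 ship[0->1]=1 prod=2 -> [10 3 8 6]
Step 4: demand=4,sold=4 ship[2->3]=2 ship[1->2]=2 ship[0->1]=1 prod=2 -> [11 2 8 4]
Step 5: demand=4,sold=4 ship[2->3]=2 ship[1->2]=2 ship[0->1]=1 prod=2 -> [12 1 8 2]
Step 6: demand=4,sold=2 ship[2->3]=2 ship[1->2]=1 ship[0->1]=1 prod=2 -> [13 1 7 2]
Step 7: demand=4,sold=2 ship[2->3]=2 ship[1->2]=1 ship[0->1]=1 prod=2 -> [14 1 6 2]
Step 8: demand=4,sold=2 ship[2->3]=2 ship[1->2]=1 ship[0->1]=1 prod=2 -> [15 1 5 2]
Step 9: demand=4,sold=2 ship[2->3]=2 ship[1->2]=1 ship[0->1]=1 prod=2 -> [16 1 4 2]
Step 10: demand=4,sold=2 ship[2->3]=2 ship[1->2]=1 ship[0->1]=1 prod=2 -> [17 1 3 2]
Step 11: demand=4,sold=2 ship[2->3]=2 ship[1->2]=1 ship[0->1]=1 prod=2 -> [18 1 2 2]
Step 12: demand=4,sold=2 ship[2->3]=2 ship[1->2]=1 ship[0->1]=1 prod=2 -> [19 1 1 2]
First stockout at step 6

6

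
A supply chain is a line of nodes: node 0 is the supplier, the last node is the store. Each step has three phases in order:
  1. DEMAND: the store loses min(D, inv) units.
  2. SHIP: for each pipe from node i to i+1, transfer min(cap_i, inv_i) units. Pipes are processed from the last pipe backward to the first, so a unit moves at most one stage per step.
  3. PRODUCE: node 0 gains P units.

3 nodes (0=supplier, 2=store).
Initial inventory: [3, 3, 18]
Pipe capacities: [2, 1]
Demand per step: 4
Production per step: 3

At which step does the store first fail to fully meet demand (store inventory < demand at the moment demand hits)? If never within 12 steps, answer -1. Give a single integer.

Step 1: demand=4,sold=4 ship[1->2]=1 ship[0->1]=2 prod=3 -> [4 4 15]
Step 2: demand=4,sold=4 ship[1->2]=1 ship[0->1]=2 prod=3 -> [5 5 12]
Step 3: demand=4,sold=4 ship[1->2]=1 ship[0->1]=2 prod=3 -> [6 6 9]
Step 4: demand=4,sold=4 ship[1->2]=1 ship[0->1]=2 prod=3 -> [7 7 6]
Step 5: demand=4,sold=4 ship[1->2]=1 ship[0->1]=2 prod=3 -> [8 8 3]
Step 6: demand=4,sold=3 ship[1->2]=1 ship[0->1]=2 prod=3 -> [9 9 1]
Step 7: demand=4,sold=1 ship[1->2]=1 ship[0->1]=2 prod=3 -> [10 10 1]
Step 8: demand=4,sold=1 ship[1->2]=1 ship[0->1]=2 prod=3 -> [11 11 1]
Step 9: demand=4,sold=1 ship[1->2]=1 ship[0->1]=2 prod=3 -> [12 12 1]
Step 10: demand=4,sold=1 ship[1->2]=1 ship[0->1]=2 prod=3 -> [13 13 1]
Step 11: demand=4,sold=1 ship[1->2]=1 ship[0->1]=2 prod=3 -> [14 14 1]
Step 12: demand=4,sold=1 ship[1->2]=1 ship[0->1]=2 prod=3 -> [15 15 1]
First stockout at step 6

6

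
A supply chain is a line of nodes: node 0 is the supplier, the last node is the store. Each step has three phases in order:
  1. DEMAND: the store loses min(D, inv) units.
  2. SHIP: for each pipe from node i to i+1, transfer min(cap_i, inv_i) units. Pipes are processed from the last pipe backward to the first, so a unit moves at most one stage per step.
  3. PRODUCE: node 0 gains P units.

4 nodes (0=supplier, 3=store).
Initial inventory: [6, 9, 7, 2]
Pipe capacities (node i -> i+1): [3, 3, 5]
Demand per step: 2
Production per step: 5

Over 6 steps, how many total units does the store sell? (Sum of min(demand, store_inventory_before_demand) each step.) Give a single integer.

Answer: 12

Derivation:
Step 1: sold=2 (running total=2) -> [8 9 5 5]
Step 2: sold=2 (running total=4) -> [10 9 3 8]
Step 3: sold=2 (running total=6) -> [12 9 3 9]
Step 4: sold=2 (running total=8) -> [14 9 3 10]
Step 5: sold=2 (running total=10) -> [16 9 3 11]
Step 6: sold=2 (running total=12) -> [18 9 3 12]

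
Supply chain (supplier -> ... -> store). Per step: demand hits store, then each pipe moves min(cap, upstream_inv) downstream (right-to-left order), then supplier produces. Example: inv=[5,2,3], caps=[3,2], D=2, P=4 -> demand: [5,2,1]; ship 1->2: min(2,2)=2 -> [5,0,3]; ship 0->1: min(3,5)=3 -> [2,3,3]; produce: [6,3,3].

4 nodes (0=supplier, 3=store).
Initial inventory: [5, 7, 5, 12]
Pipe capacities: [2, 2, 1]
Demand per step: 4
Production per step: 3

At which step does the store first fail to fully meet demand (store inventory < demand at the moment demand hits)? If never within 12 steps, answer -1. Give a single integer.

Step 1: demand=4,sold=4 ship[2->3]=1 ship[1->2]=2 ship[0->1]=2 prod=3 -> [6 7 6 9]
Step 2: demand=4,sold=4 ship[2->3]=1 ship[1->2]=2 ship[0->1]=2 prod=3 -> [7 7 7 6]
Step 3: demand=4,sold=4 ship[2->3]=1 ship[1->2]=2 ship[0->1]=2 prod=3 -> [8 7 8 3]
Step 4: demand=4,sold=3 ship[2->3]=1 ship[1->2]=2 ship[0->1]=2 prod=3 -> [9 7 9 1]
Step 5: demand=4,sold=1 ship[2->3]=1 ship[1->2]=2 ship[0->1]=2 prod=3 -> [10 7 10 1]
Step 6: demand=4,sold=1 ship[2->3]=1 ship[1->2]=2 ship[0->1]=2 prod=3 -> [11 7 11 1]
Step 7: demand=4,sold=1 ship[2->3]=1 ship[1->2]=2 ship[0->1]=2 prod=3 -> [12 7 12 1]
Step 8: demand=4,sold=1 ship[2->3]=1 ship[1->2]=2 ship[0->1]=2 prod=3 -> [13 7 13 1]
Step 9: demand=4,sold=1 ship[2->3]=1 ship[1->2]=2 ship[0->1]=2 prod=3 -> [14 7 14 1]
Step 10: demand=4,sold=1 ship[2->3]=1 ship[1->2]=2 ship[0->1]=2 prod=3 -> [15 7 15 1]
Step 11: demand=4,sold=1 ship[2->3]=1 ship[1->2]=2 ship[0->1]=2 prod=3 -> [16 7 16 1]
Step 12: demand=4,sold=1 ship[2->3]=1 ship[1->2]=2 ship[0->1]=2 prod=3 -> [17 7 17 1]
First stockout at step 4

4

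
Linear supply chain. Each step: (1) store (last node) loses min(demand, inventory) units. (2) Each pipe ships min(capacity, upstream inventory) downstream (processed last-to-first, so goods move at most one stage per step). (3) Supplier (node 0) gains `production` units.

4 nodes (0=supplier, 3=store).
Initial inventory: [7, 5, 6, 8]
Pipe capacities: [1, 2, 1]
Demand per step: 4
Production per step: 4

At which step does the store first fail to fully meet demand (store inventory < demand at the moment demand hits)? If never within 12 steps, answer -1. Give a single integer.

Step 1: demand=4,sold=4 ship[2->3]=1 ship[1->2]=2 ship[0->1]=1 prod=4 -> [10 4 7 5]
Step 2: demand=4,sold=4 ship[2->3]=1 ship[1->2]=2 ship[0->1]=1 prod=4 -> [13 3 8 2]
Step 3: demand=4,sold=2 ship[2->3]=1 ship[1->2]=2 ship[0->1]=1 prod=4 -> [16 2 9 1]
Step 4: demand=4,sold=1 ship[2->3]=1 ship[1->2]=2 ship[0->1]=1 prod=4 -> [19 1 10 1]
Step 5: demand=4,sold=1 ship[2->3]=1 ship[1->2]=1 ship[0->1]=1 prod=4 -> [22 1 10 1]
Step 6: demand=4,sold=1 ship[2->3]=1 ship[1->2]=1 ship[0->1]=1 prod=4 -> [25 1 10 1]
Step 7: demand=4,sold=1 ship[2->3]=1 ship[1->2]=1 ship[0->1]=1 prod=4 -> [28 1 10 1]
Step 8: demand=4,sold=1 ship[2->3]=1 ship[1->2]=1 ship[0->1]=1 prod=4 -> [31 1 10 1]
Step 9: demand=4,sold=1 ship[2->3]=1 ship[1->2]=1 ship[0->1]=1 prod=4 -> [34 1 10 1]
Step 10: demand=4,sold=1 ship[2->3]=1 ship[1->2]=1 ship[0->1]=1 prod=4 -> [37 1 10 1]
Step 11: demand=4,sold=1 ship[2->3]=1 ship[1->2]=1 ship[0->1]=1 prod=4 -> [40 1 10 1]
Step 12: demand=4,sold=1 ship[2->3]=1 ship[1->2]=1 ship[0->1]=1 prod=4 -> [43 1 10 1]
First stockout at step 3

3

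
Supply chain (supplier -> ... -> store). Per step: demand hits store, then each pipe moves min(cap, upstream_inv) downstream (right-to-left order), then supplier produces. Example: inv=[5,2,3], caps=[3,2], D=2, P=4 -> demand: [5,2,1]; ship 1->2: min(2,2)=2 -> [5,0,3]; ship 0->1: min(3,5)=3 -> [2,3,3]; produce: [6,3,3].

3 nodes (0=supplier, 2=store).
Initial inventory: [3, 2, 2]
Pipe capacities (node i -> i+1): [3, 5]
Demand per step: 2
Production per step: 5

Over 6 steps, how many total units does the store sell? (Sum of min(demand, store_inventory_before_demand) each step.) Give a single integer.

Answer: 12

Derivation:
Step 1: sold=2 (running total=2) -> [5 3 2]
Step 2: sold=2 (running total=4) -> [7 3 3]
Step 3: sold=2 (running total=6) -> [9 3 4]
Step 4: sold=2 (running total=8) -> [11 3 5]
Step 5: sold=2 (running total=10) -> [13 3 6]
Step 6: sold=2 (running total=12) -> [15 3 7]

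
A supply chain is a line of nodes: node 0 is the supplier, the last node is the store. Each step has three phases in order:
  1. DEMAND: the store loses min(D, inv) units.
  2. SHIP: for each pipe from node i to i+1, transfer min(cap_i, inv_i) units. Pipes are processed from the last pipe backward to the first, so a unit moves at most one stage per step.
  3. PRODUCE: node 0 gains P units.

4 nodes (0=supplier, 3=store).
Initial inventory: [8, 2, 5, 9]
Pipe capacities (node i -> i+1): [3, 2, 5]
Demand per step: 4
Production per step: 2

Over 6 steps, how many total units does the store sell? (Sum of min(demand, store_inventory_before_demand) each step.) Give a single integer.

Answer: 22

Derivation:
Step 1: sold=4 (running total=4) -> [7 3 2 10]
Step 2: sold=4 (running total=8) -> [6 4 2 8]
Step 3: sold=4 (running total=12) -> [5 5 2 6]
Step 4: sold=4 (running total=16) -> [4 6 2 4]
Step 5: sold=4 (running total=20) -> [3 7 2 2]
Step 6: sold=2 (running total=22) -> [2 8 2 2]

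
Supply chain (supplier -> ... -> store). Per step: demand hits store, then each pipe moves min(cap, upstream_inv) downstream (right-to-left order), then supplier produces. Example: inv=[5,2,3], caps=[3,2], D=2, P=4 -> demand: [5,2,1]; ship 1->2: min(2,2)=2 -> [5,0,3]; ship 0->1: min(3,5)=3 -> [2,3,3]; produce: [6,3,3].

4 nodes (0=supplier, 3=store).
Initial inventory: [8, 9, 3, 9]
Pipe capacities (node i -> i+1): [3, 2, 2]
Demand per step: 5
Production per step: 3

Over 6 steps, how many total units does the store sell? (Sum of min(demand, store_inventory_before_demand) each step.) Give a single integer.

Step 1: sold=5 (running total=5) -> [8 10 3 6]
Step 2: sold=5 (running total=10) -> [8 11 3 3]
Step 3: sold=3 (running total=13) -> [8 12 3 2]
Step 4: sold=2 (running total=15) -> [8 13 3 2]
Step 5: sold=2 (running total=17) -> [8 14 3 2]
Step 6: sold=2 (running total=19) -> [8 15 3 2]

Answer: 19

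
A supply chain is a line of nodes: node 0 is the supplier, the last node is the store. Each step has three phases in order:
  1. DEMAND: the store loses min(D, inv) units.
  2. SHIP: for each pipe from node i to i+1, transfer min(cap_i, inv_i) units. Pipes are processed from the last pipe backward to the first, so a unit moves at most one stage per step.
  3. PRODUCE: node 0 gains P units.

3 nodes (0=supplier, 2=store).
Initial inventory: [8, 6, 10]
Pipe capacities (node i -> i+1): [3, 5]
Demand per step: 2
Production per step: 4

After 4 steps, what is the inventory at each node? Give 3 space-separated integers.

Step 1: demand=2,sold=2 ship[1->2]=5 ship[0->1]=3 prod=4 -> inv=[9 4 13]
Step 2: demand=2,sold=2 ship[1->2]=4 ship[0->1]=3 prod=4 -> inv=[10 3 15]
Step 3: demand=2,sold=2 ship[1->2]=3 ship[0->1]=3 prod=4 -> inv=[11 3 16]
Step 4: demand=2,sold=2 ship[1->2]=3 ship[0->1]=3 prod=4 -> inv=[12 3 17]

12 3 17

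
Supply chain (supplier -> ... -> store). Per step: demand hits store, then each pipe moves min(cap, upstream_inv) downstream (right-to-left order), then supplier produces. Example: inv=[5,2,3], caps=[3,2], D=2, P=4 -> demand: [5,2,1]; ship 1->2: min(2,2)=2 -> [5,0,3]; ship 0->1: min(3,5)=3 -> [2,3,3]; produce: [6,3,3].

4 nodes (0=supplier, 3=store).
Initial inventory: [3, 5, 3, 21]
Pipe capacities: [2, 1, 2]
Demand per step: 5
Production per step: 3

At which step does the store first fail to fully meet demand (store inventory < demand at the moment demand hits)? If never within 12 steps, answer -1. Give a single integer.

Step 1: demand=5,sold=5 ship[2->3]=2 ship[1->2]=1 ship[0->1]=2 prod=3 -> [4 6 2 18]
Step 2: demand=5,sold=5 ship[2->3]=2 ship[1->2]=1 ship[0->1]=2 prod=3 -> [5 7 1 15]
Step 3: demand=5,sold=5 ship[2->3]=1 ship[1->2]=1 ship[0->1]=2 prod=3 -> [6 8 1 11]
Step 4: demand=5,sold=5 ship[2->3]=1 ship[1->2]=1 ship[0->1]=2 prod=3 -> [7 9 1 7]
Step 5: demand=5,sold=5 ship[2->3]=1 ship[1->2]=1 ship[0->1]=2 prod=3 -> [8 10 1 3]
Step 6: demand=5,sold=3 ship[2->3]=1 ship[1->2]=1 ship[0->1]=2 prod=3 -> [9 11 1 1]
Step 7: demand=5,sold=1 ship[2->3]=1 ship[1->2]=1 ship[0->1]=2 prod=3 -> [10 12 1 1]
Step 8: demand=5,sold=1 ship[2->3]=1 ship[1->2]=1 ship[0->1]=2 prod=3 -> [11 13 1 1]
Step 9: demand=5,sold=1 ship[2->3]=1 ship[1->2]=1 ship[0->1]=2 prod=3 -> [12 14 1 1]
Step 10: demand=5,sold=1 ship[2->3]=1 ship[1->2]=1 ship[0->1]=2 prod=3 -> [13 15 1 1]
Step 11: demand=5,sold=1 ship[2->3]=1 ship[1->2]=1 ship[0->1]=2 prod=3 -> [14 16 1 1]
Step 12: demand=5,sold=1 ship[2->3]=1 ship[1->2]=1 ship[0->1]=2 prod=3 -> [15 17 1 1]
First stockout at step 6

6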